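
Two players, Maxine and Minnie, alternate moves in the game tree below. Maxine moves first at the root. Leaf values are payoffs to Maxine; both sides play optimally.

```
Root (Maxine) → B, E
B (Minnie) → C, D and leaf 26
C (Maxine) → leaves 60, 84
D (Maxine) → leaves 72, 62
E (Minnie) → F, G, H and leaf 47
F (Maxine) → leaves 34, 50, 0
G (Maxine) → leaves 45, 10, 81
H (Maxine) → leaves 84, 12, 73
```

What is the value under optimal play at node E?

47

F: max(34, 50, 0) = 50
G: max(45, 10, 81) = 81
H: max(84, 12, 73) = 84
E: min(50, 81, 84, 47) = 47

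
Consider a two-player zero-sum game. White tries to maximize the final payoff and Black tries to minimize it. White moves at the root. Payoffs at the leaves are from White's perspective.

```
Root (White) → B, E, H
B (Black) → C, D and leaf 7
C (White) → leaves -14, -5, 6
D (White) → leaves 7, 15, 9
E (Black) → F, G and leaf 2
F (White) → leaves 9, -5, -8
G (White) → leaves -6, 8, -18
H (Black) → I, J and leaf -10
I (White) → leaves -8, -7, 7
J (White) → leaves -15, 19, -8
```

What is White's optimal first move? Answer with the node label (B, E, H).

C (White): max(-14, -5, 6) = 6
D (White): max(7, 15, 9) = 15
B (Black): min(6, 15, 7) = 6
F (White): max(9, -5, -8) = 9
G (White): max(-6, 8, -18) = 8
E (Black): min(9, 8, 2) = 2
I (White): max(-8, -7, 7) = 7
J (White): max(-15, 19, -8) = 19
H (Black): min(7, 19, -10) = -10
Root (White): max(6, 2, -10) = 6
White picks the child with the highest value: B (value 6).

B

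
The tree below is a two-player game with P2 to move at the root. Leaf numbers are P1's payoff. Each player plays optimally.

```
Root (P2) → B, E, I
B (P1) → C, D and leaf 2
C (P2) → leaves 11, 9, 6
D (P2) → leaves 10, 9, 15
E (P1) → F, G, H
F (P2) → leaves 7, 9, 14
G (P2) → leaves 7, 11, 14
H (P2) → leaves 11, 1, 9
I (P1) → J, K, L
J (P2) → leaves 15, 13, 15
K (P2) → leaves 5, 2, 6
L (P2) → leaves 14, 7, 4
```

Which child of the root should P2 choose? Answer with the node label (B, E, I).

E

C (P2): min(11, 9, 6) = 6
D (P2): min(10, 9, 15) = 9
B (P1): max(6, 9, 2) = 9
F (P2): min(7, 9, 14) = 7
G (P2): min(7, 11, 14) = 7
H (P2): min(11, 1, 9) = 1
E (P1): max(7, 7, 1) = 7
J (P2): min(15, 13, 15) = 13
K (P2): min(5, 2, 6) = 2
L (P2): min(14, 7, 4) = 4
I (P1): max(13, 2, 4) = 13
Root (P2): min(9, 7, 13) = 7
P2 picks the child with the lowest value: E (value 7).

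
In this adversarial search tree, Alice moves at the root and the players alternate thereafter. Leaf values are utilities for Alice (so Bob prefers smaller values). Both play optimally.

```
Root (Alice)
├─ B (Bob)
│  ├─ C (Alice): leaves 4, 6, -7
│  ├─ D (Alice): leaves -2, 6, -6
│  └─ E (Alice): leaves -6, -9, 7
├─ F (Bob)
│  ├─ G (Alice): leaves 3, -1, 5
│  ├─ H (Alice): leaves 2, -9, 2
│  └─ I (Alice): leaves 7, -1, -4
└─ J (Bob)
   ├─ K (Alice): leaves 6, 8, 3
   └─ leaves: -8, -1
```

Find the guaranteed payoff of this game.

6

C (Alice): max(4, 6, -7) = 6
D (Alice): max(-2, 6, -6) = 6
E (Alice): max(-6, -9, 7) = 7
B (Bob): min(6, 6, 7) = 6
G (Alice): max(3, -1, 5) = 5
H (Alice): max(2, -9, 2) = 2
I (Alice): max(7, -1, -4) = 7
F (Bob): min(5, 2, 7) = 2
K (Alice): max(6, 8, 3) = 8
J (Bob): min(8, -8, -1) = -8
Root (Alice): max(6, 2, -8) = 6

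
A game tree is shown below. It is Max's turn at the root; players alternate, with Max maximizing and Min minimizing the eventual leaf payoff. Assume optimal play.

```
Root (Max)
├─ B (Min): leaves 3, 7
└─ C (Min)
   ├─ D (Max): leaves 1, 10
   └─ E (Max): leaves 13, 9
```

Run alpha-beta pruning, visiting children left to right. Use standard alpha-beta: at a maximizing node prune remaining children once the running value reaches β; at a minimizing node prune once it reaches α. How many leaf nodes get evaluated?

5

B [α=-∞,β=+∞]: v=3
D [α=3,β=+∞]: v=10
E [α=3,β=10]: v=13 after child 1 ≥ β → β-cutoff, skip 1
C [α=3,β=+∞]: v=10
Root [α=-∞,β=+∞]: v=10
Leaves evaluated: 5 of 6.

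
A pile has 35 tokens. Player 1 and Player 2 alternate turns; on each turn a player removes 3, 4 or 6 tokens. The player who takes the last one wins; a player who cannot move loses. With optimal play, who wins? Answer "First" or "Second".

i:   0  1  2  3  4  5  6  7  8  9 10 11 12 13 14 15 16 17 18 19 20 21 22 23 24 25 26 27 28 29 30 31 32 33 34 35
     L  L  L  W  W  W  W  W  W  L  L  L  W  W  W  W  W  W  L  L  L  W  W  W  W  W  W  L  L  L  W  W  W  W  W  W
Position 35 is W, so the first player wins.

First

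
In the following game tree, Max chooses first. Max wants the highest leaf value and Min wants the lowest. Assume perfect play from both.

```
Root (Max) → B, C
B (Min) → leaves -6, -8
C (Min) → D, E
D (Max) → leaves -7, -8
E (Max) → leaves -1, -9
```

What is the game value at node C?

D: max(-7, -8) = -7
E: max(-1, -9) = -1
C: min(-7, -1) = -7

-7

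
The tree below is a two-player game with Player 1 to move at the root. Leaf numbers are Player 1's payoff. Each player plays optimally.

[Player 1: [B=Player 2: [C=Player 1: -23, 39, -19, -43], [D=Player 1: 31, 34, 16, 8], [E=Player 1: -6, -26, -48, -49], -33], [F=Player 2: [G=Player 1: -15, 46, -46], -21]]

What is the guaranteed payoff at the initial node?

C (Player 1): max(-23, 39, -19, -43) = 39
D (Player 1): max(31, 34, 16, 8) = 34
E (Player 1): max(-6, -26, -48, -49) = -6
B (Player 2): min(39, 34, -6, -33) = -33
G (Player 1): max(-15, 46, -46) = 46
F (Player 2): min(46, -21) = -21
Root (Player 1): max(-33, -21) = -21

-21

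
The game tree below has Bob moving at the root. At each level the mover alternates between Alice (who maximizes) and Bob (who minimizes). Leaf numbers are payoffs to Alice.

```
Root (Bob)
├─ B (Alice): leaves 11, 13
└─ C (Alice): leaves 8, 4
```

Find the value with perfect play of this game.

B (Alice): max(11, 13) = 13
C (Alice): max(8, 4) = 8
Root (Bob): min(13, 8) = 8

8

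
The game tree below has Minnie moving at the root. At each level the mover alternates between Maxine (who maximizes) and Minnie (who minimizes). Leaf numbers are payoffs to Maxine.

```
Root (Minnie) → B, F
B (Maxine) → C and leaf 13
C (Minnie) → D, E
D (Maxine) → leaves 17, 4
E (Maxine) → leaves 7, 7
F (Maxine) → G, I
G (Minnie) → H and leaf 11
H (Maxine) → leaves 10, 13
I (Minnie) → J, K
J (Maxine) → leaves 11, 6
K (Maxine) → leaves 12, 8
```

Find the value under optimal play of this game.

11

D (Maxine): max(17, 4) = 17
E (Maxine): max(7, 7) = 7
C (Minnie): min(17, 7) = 7
B (Maxine): max(7, 13) = 13
H (Maxine): max(10, 13) = 13
G (Minnie): min(13, 11) = 11
J (Maxine): max(11, 6) = 11
K (Maxine): max(12, 8) = 12
I (Minnie): min(11, 12) = 11
F (Maxine): max(11, 11) = 11
Root (Minnie): min(13, 11) = 11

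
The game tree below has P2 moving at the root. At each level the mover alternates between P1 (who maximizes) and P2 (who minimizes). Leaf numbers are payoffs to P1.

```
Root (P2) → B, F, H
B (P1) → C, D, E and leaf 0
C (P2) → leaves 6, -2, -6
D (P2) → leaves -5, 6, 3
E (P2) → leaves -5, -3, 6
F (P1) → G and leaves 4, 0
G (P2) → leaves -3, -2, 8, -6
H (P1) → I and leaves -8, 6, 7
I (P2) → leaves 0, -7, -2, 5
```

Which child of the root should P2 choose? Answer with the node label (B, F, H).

C (P2): min(6, -2, -6) = -6
D (P2): min(-5, 6, 3) = -5
E (P2): min(-5, -3, 6) = -5
B (P1): max(-6, -5, -5, 0) = 0
G (P2): min(-3, -2, 8, -6) = -6
F (P1): max(-6, 4, 0) = 4
I (P2): min(0, -7, -2, 5) = -7
H (P1): max(-7, -8, 6, 7) = 7
Root (P2): min(0, 4, 7) = 0
P2 picks the child with the lowest value: B (value 0).

B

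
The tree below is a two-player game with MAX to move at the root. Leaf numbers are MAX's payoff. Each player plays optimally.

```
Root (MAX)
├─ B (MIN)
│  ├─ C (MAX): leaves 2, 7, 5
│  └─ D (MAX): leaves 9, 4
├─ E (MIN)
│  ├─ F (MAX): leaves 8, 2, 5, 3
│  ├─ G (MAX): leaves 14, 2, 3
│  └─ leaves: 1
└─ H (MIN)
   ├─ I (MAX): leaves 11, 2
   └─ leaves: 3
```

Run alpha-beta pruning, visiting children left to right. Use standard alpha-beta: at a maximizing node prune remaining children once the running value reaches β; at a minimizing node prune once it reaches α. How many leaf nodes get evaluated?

13

C [α=-∞,β=+∞]: v=7
D [α=-∞,β=7]: v=9 after child 1 ≥ β → β-cutoff, skip 1
B [α=-∞,β=+∞]: v=7
F [α=7,β=+∞]: v=8
G [α=7,β=8]: v=14 after child 1 ≥ β → β-cutoff, skip 2
E [α=7,β=+∞]: v=1
I [α=7,β=+∞]: v=11
H [α=7,β=+∞]: v=3
Root [α=-∞,β=+∞]: v=7
Leaves evaluated: 13 of 16.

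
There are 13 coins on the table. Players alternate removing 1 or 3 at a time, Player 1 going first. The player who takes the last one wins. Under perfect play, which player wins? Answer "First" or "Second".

First

Compute winning (W) and losing (L) positions by backward induction:
i:   0  1  2  3  4  5  6  7  8  9 10 11 12 13
     L  W  L  W  L  W  L  W  L  W  L  W  L  W
Position 13 is W, so the first player wins.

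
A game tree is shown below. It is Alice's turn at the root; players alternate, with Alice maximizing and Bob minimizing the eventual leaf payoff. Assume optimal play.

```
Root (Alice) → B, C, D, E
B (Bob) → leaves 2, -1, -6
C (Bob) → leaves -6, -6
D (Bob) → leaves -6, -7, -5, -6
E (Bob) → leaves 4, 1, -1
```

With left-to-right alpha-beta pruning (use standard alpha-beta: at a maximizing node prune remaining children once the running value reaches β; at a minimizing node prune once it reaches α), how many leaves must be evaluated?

B [α=-∞,β=+∞]: v=-6
C [α=-6,β=+∞]: v=-6 after child 1 ≤ α → α-cutoff, skip 1
D [α=-6,β=+∞]: v=-6 after child 1 ≤ α → α-cutoff, skip 3
E [α=-6,β=+∞]: v=-1
Root [α=-∞,β=+∞]: v=-1
Leaves evaluated: 8 of 12.

8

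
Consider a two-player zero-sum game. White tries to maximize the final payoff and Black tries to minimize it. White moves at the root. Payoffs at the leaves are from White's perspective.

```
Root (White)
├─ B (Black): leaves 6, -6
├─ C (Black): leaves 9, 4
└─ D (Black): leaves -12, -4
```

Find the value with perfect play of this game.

4

B (Black): min(6, -6) = -6
C (Black): min(9, 4) = 4
D (Black): min(-12, -4) = -12
Root (White): max(-6, 4, -12) = 4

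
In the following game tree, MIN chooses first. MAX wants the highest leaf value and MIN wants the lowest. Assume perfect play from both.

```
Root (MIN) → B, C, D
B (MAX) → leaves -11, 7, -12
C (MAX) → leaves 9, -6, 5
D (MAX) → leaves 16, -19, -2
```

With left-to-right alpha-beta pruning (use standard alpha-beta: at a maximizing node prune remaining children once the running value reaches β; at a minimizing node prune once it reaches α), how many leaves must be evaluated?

B [α=-∞,β=+∞]: v=7
C [α=-∞,β=7]: v=9 after child 1 ≥ β → β-cutoff, skip 2
D [α=-∞,β=7]: v=16 after child 1 ≥ β → β-cutoff, skip 2
Root [α=-∞,β=+∞]: v=7
Leaves evaluated: 5 of 9.

5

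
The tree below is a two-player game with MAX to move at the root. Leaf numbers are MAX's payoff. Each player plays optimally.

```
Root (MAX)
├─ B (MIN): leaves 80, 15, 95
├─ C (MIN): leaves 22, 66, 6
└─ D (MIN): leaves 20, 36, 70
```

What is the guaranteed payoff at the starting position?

20

B (MIN): min(80, 15, 95) = 15
C (MIN): min(22, 66, 6) = 6
D (MIN): min(20, 36, 70) = 20
Root (MAX): max(15, 6, 20) = 20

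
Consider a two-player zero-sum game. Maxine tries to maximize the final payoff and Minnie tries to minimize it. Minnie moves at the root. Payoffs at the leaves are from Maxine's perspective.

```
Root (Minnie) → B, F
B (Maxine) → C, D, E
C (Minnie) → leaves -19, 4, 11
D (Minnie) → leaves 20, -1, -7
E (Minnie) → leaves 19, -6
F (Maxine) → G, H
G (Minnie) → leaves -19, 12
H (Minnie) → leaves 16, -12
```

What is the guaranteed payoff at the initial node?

C (Minnie): min(-19, 4, 11) = -19
D (Minnie): min(20, -1, -7) = -7
E (Minnie): min(19, -6) = -6
B (Maxine): max(-19, -7, -6) = -6
G (Minnie): min(-19, 12) = -19
H (Minnie): min(16, -12) = -12
F (Maxine): max(-19, -12) = -12
Root (Minnie): min(-6, -12) = -12

-12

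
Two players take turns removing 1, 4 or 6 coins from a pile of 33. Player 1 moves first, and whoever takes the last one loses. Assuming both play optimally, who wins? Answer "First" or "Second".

Positions where the player to move wins (W) vs loses (L):
i:   0  1  2  3  4  5  6  7  8  9 10 11 12 13 14 15 16 17 18 19 20 21 22 23 24 25 26 27 28 29 30 31 32 33
     W  L  W  L  W  W  L  W  L  W  W  L  W  L  W  W  L  W  L  W  W  L  W  L  W  W  L  W  L  W  W  L  W  L
Position 33 is L, so the second player wins.

Second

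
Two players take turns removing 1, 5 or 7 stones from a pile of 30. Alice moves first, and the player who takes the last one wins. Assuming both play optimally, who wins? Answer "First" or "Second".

i:   0  1  2  3  4  5  6  7  8  9 10 11 12 13 14 15 16 17 18 19 20 21 22 23 24 25 26 27 28 29 30
     L  W  L  W  L  W  L  W  L  W  L  W  L  W  L  W  L  W  L  W  L  W  L  W  L  W  L  W  L  W  L
Position 30 is L, so the second player wins.

Second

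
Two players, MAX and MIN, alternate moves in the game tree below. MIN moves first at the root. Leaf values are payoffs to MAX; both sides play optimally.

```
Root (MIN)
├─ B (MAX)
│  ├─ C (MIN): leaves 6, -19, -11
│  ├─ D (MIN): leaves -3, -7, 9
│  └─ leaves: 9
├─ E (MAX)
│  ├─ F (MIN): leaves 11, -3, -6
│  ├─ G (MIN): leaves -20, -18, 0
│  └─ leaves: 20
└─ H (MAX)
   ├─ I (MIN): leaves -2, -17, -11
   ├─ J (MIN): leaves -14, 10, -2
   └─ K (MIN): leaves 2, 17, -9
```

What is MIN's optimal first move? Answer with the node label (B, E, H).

H

C (MIN): min(6, -19, -11) = -19
D (MIN): min(-3, -7, 9) = -7
B (MAX): max(-19, -7, 9) = 9
F (MIN): min(11, -3, -6) = -6
G (MIN): min(-20, -18, 0) = -20
E (MAX): max(-6, -20, 20) = 20
I (MIN): min(-2, -17, -11) = -17
J (MIN): min(-14, 10, -2) = -14
K (MIN): min(2, 17, -9) = -9
H (MAX): max(-17, -14, -9) = -9
Root (MIN): min(9, 20, -9) = -9
MIN picks the child with the lowest value: H (value -9).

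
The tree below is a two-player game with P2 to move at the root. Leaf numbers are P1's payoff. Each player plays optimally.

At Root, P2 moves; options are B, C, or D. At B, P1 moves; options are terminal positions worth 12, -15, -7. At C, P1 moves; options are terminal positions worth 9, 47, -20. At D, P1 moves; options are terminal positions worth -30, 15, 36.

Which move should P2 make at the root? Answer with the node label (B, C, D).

B (P1): max(12, -15, -7) = 12
C (P1): max(9, 47, -20) = 47
D (P1): max(-30, 15, 36) = 36
Root (P2): min(12, 47, 36) = 12
P2 picks the child with the lowest value: B (value 12).

B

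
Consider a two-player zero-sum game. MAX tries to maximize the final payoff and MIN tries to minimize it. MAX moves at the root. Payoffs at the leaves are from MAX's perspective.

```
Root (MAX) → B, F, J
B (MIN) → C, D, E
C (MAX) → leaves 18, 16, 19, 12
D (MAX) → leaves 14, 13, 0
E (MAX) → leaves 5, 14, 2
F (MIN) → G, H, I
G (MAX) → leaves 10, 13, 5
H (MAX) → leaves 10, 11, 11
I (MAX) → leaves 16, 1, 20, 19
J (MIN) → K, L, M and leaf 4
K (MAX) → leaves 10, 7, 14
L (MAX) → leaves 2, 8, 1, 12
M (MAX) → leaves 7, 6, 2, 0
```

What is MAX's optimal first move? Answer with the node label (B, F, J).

B

C (MAX): max(18, 16, 19, 12) = 19
D (MAX): max(14, 13, 0) = 14
E (MAX): max(5, 14, 2) = 14
B (MIN): min(19, 14, 14) = 14
G (MAX): max(10, 13, 5) = 13
H (MAX): max(10, 11, 11) = 11
I (MAX): max(16, 1, 20, 19) = 20
F (MIN): min(13, 11, 20) = 11
K (MAX): max(10, 7, 14) = 14
L (MAX): max(2, 8, 1, 12) = 12
M (MAX): max(7, 6, 2, 0) = 7
J (MIN): min(14, 12, 7, 4) = 4
Root (MAX): max(14, 11, 4) = 14
MAX picks the child with the highest value: B (value 14).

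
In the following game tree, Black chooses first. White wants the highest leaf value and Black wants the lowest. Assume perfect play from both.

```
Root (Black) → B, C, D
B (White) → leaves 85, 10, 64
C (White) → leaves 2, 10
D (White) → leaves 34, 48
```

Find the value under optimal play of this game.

10

B (White): max(85, 10, 64) = 85
C (White): max(2, 10) = 10
D (White): max(34, 48) = 48
Root (Black): min(85, 10, 48) = 10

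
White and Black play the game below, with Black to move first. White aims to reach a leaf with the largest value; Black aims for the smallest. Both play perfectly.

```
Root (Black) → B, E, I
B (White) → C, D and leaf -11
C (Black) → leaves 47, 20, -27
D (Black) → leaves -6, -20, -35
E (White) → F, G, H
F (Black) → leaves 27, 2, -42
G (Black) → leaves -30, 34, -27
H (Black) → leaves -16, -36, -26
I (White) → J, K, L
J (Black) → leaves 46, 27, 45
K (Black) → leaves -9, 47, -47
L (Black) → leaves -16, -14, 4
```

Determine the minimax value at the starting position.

-30

C (Black): min(47, 20, -27) = -27
D (Black): min(-6, -20, -35) = -35
B (White): max(-27, -35, -11) = -11
F (Black): min(27, 2, -42) = -42
G (Black): min(-30, 34, -27) = -30
H (Black): min(-16, -36, -26) = -36
E (White): max(-42, -30, -36) = -30
J (Black): min(46, 27, 45) = 27
K (Black): min(-9, 47, -47) = -47
L (Black): min(-16, -14, 4) = -16
I (White): max(27, -47, -16) = 27
Root (Black): min(-11, -30, 27) = -30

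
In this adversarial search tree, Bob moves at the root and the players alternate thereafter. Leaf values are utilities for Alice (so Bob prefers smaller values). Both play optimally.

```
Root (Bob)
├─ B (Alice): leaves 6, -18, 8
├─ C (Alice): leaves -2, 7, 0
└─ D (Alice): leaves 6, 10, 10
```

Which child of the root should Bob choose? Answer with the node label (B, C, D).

B (Alice): max(6, -18, 8) = 8
C (Alice): max(-2, 7, 0) = 7
D (Alice): max(6, 10, 10) = 10
Root (Bob): min(8, 7, 10) = 7
Bob picks the child with the lowest value: C (value 7).

C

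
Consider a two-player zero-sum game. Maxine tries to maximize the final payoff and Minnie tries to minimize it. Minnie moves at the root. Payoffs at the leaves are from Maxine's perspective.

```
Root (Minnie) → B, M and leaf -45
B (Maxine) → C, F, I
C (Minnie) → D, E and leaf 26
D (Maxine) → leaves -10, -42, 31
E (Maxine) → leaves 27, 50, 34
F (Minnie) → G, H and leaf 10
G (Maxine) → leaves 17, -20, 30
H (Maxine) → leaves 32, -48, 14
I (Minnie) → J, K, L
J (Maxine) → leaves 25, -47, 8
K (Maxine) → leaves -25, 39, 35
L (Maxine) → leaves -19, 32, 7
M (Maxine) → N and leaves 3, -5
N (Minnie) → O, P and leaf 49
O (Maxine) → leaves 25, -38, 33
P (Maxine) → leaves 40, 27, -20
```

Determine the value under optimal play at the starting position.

D (Maxine): max(-10, -42, 31) = 31
E (Maxine): max(27, 50, 34) = 50
C (Minnie): min(31, 50, 26) = 26
G (Maxine): max(17, -20, 30) = 30
H (Maxine): max(32, -48, 14) = 32
F (Minnie): min(30, 32, 10) = 10
J (Maxine): max(25, -47, 8) = 25
K (Maxine): max(-25, 39, 35) = 39
L (Maxine): max(-19, 32, 7) = 32
I (Minnie): min(25, 39, 32) = 25
B (Maxine): max(26, 10, 25) = 26
O (Maxine): max(25, -38, 33) = 33
P (Maxine): max(40, 27, -20) = 40
N (Minnie): min(33, 40, 49) = 33
M (Maxine): max(33, 3, -5) = 33
Root (Minnie): min(26, 33, -45) = -45

-45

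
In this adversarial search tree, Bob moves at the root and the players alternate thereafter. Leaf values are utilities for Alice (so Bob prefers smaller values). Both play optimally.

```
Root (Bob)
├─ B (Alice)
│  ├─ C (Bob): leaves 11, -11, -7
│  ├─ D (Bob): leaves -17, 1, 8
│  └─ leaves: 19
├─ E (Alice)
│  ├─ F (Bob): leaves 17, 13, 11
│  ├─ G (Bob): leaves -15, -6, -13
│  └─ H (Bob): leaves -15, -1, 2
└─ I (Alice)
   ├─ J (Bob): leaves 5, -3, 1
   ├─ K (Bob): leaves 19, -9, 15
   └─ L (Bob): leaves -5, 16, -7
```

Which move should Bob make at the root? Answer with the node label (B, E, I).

I

C (Bob): min(11, -11, -7) = -11
D (Bob): min(-17, 1, 8) = -17
B (Alice): max(-11, -17, 19) = 19
F (Bob): min(17, 13, 11) = 11
G (Bob): min(-15, -6, -13) = -15
H (Bob): min(-15, -1, 2) = -15
E (Alice): max(11, -15, -15) = 11
J (Bob): min(5, -3, 1) = -3
K (Bob): min(19, -9, 15) = -9
L (Bob): min(-5, 16, -7) = -7
I (Alice): max(-3, -9, -7) = -3
Root (Bob): min(19, 11, -3) = -3
Bob picks the child with the lowest value: I (value -3).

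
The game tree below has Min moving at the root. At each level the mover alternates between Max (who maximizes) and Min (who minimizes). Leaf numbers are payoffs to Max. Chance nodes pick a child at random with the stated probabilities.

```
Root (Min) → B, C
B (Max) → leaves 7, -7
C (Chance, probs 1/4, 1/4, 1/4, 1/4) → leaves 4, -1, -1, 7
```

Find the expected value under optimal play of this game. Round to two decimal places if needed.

B (Max): max(7, -7) = 7
C (Chance): 1/4·4 + 1/4·-1 + 1/4·-1 + 1/4·7 = 2.25
Root (Min): min(7, 2.25) = 2.25

2.25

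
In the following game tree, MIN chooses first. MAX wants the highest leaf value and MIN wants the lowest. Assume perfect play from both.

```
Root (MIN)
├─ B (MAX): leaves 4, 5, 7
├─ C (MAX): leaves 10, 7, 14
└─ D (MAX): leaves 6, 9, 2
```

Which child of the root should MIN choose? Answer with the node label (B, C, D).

B (MAX): max(4, 5, 7) = 7
C (MAX): max(10, 7, 14) = 14
D (MAX): max(6, 9, 2) = 9
Root (MIN): min(7, 14, 9) = 7
MIN picks the child with the lowest value: B (value 7).

B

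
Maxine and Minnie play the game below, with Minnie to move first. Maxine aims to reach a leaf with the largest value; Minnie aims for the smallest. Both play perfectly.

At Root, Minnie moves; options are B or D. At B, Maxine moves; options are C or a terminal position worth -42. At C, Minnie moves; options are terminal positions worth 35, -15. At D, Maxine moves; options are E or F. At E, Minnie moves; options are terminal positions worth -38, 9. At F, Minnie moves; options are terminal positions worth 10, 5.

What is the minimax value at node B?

-15

C: min(35, -15) = -15
B: max(-15, -42) = -15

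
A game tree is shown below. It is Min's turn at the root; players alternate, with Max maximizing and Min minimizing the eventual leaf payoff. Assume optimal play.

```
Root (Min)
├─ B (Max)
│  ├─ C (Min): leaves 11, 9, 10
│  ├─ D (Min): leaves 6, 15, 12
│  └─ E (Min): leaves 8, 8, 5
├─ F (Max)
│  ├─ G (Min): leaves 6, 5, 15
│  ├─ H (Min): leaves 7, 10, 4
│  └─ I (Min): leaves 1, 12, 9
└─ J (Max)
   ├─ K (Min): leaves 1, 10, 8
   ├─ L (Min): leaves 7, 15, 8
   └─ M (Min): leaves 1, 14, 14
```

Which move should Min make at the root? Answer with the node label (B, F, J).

C (Min): min(11, 9, 10) = 9
D (Min): min(6, 15, 12) = 6
E (Min): min(8, 8, 5) = 5
B (Max): max(9, 6, 5) = 9
G (Min): min(6, 5, 15) = 5
H (Min): min(7, 10, 4) = 4
I (Min): min(1, 12, 9) = 1
F (Max): max(5, 4, 1) = 5
K (Min): min(1, 10, 8) = 1
L (Min): min(7, 15, 8) = 7
M (Min): min(1, 14, 14) = 1
J (Max): max(1, 7, 1) = 7
Root (Min): min(9, 5, 7) = 5
Min picks the child with the lowest value: F (value 5).

F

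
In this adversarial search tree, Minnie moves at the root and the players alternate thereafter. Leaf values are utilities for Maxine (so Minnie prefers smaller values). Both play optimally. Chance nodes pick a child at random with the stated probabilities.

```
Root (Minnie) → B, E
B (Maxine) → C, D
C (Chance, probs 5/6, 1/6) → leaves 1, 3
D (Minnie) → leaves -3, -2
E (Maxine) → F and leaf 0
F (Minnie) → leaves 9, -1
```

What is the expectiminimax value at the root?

C (Chance): 5/6·1 + 1/6·3 = 1.33
D (Minnie): min(-3, -2) = -3
B (Maxine): max(1.33, -3) = 1.33
F (Minnie): min(9, -1) = -1
E (Maxine): max(-1, 0) = 0
Root (Minnie): min(1.33, 0) = 0

0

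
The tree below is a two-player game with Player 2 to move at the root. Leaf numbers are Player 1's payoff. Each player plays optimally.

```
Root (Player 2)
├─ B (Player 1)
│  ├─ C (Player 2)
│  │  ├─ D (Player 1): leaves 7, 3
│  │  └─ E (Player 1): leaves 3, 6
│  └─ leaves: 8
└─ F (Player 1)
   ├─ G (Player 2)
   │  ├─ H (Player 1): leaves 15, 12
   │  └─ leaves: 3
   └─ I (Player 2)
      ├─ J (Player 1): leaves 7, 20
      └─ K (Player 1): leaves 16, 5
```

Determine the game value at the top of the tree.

8

D (Player 1): max(7, 3) = 7
E (Player 1): max(3, 6) = 6
C (Player 2): min(7, 6) = 6
B (Player 1): max(6, 8) = 8
H (Player 1): max(15, 12) = 15
G (Player 2): min(15, 3) = 3
J (Player 1): max(7, 20) = 20
K (Player 1): max(16, 5) = 16
I (Player 2): min(20, 16) = 16
F (Player 1): max(3, 16) = 16
Root (Player 2): min(8, 16) = 8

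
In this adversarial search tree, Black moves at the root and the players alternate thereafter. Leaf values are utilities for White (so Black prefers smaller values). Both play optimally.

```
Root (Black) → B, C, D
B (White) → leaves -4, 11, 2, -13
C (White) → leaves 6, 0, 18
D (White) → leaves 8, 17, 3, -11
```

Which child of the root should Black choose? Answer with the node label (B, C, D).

B (White): max(-4, 11, 2, -13) = 11
C (White): max(6, 0, 18) = 18
D (White): max(8, 17, 3, -11) = 17
Root (Black): min(11, 18, 17) = 11
Black picks the child with the lowest value: B (value 11).

B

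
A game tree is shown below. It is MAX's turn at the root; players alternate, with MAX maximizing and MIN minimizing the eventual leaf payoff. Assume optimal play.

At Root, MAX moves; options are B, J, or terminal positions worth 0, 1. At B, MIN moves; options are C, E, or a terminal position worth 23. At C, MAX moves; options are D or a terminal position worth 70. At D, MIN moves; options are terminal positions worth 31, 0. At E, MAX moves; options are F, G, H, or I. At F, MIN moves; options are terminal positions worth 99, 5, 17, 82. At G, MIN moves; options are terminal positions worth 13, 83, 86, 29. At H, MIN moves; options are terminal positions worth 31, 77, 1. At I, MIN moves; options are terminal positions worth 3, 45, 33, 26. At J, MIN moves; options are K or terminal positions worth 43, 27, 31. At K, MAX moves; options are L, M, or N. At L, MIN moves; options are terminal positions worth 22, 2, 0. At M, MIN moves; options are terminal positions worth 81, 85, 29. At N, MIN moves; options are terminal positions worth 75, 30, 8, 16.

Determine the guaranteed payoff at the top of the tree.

D (MIN): min(31, 0) = 0
C (MAX): max(0, 70) = 70
F (MIN): min(99, 5, 17, 82) = 5
G (MIN): min(13, 83, 86, 29) = 13
H (MIN): min(31, 77, 1) = 1
I (MIN): min(3, 45, 33, 26) = 3
E (MAX): max(5, 13, 1, 3) = 13
B (MIN): min(70, 13, 23) = 13
L (MIN): min(22, 2, 0) = 0
M (MIN): min(81, 85, 29) = 29
N (MIN): min(75, 30, 8, 16) = 8
K (MAX): max(0, 29, 8) = 29
J (MIN): min(29, 43, 27, 31) = 27
Root (MAX): max(13, 27, 0, 1) = 27

27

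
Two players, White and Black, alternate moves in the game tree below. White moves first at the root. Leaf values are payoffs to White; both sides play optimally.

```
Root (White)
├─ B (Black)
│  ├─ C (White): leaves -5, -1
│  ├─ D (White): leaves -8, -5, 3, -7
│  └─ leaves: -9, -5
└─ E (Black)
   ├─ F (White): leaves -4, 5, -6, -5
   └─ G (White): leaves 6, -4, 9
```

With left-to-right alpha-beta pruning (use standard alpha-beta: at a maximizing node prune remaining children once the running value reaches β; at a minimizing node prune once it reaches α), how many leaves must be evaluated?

C [α=-∞,β=+∞]: v=-1
D [α=-∞,β=-1]: v=3 after child 3 ≥ β → β-cutoff, skip 1
B [α=-∞,β=+∞]: v=-9
F [α=-9,β=+∞]: v=5
G [α=-9,β=5]: v=6 after child 1 ≥ β → β-cutoff, skip 2
E [α=-9,β=+∞]: v=5
Root [α=-∞,β=+∞]: v=5
Leaves evaluated: 12 of 15.

12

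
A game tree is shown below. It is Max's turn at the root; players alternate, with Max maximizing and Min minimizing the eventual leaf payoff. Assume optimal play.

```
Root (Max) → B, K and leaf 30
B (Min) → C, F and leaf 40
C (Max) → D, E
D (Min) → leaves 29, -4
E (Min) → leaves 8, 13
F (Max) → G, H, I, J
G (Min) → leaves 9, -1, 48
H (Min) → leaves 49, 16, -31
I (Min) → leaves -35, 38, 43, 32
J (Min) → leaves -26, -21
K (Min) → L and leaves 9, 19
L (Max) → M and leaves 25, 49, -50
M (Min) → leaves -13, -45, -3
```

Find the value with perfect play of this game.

D (Min): min(29, -4) = -4
E (Min): min(8, 13) = 8
C (Max): max(-4, 8) = 8
G (Min): min(9, -1, 48) = -1
H (Min): min(49, 16, -31) = -31
I (Min): min(-35, 38, 43, 32) = -35
J (Min): min(-26, -21) = -26
F (Max): max(-1, -31, -35, -26) = -1
B (Min): min(8, -1, 40) = -1
M (Min): min(-13, -45, -3) = -45
L (Max): max(-45, 25, 49, -50) = 49
K (Min): min(49, 9, 19) = 9
Root (Max): max(-1, 9, 30) = 30

30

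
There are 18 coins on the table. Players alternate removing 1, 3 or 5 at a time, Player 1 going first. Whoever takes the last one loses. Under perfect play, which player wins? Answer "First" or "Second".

Positions where the player to move wins (W) vs loses (L):
i:   0  1  2  3  4  5  6  7  8  9 10 11 12 13 14 15 16 17 18
     W  L  W  L  W  L  W  L  W  L  W  L  W  L  W  L  W  L  W
Position 18 is W, so the first player wins.

First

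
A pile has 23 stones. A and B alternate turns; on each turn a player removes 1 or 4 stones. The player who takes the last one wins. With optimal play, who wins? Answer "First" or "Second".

i:   0  1  2  3  4  5  6  7  8  9 10 11 12 13 14 15 16 17 18 19 20 21 22 23
     L  W  L  W  W  L  W  L  W  W  L  W  L  W  W  L  W  L  W  W  L  W  L  W
Position 23 is W, so the first player wins.

First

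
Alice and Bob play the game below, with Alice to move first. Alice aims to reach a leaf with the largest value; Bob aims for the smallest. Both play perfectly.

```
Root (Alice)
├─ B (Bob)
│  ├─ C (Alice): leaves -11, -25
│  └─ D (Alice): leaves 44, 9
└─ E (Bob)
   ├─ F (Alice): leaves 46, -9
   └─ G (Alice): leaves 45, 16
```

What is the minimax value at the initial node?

45

C (Alice): max(-11, -25) = -11
D (Alice): max(44, 9) = 44
B (Bob): min(-11, 44) = -11
F (Alice): max(46, -9) = 46
G (Alice): max(45, 16) = 45
E (Bob): min(46, 45) = 45
Root (Alice): max(-11, 45) = 45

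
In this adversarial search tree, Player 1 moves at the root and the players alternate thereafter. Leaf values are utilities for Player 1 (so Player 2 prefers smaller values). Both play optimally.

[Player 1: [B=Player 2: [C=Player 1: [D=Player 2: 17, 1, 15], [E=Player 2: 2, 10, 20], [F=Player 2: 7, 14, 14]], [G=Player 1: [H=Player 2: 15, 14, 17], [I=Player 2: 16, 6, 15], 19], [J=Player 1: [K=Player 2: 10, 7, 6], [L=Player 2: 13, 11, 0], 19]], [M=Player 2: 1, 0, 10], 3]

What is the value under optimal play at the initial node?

D (Player 2): min(17, 1, 15) = 1
E (Player 2): min(2, 10, 20) = 2
F (Player 2): min(7, 14, 14) = 7
C (Player 1): max(1, 2, 7) = 7
H (Player 2): min(15, 14, 17) = 14
I (Player 2): min(16, 6, 15) = 6
G (Player 1): max(14, 6, 19) = 19
K (Player 2): min(10, 7, 6) = 6
L (Player 2): min(13, 11, 0) = 0
J (Player 1): max(6, 0, 19) = 19
B (Player 2): min(7, 19, 19) = 7
M (Player 2): min(1, 0, 10) = 0
Root (Player 1): max(7, 0, 3) = 7

7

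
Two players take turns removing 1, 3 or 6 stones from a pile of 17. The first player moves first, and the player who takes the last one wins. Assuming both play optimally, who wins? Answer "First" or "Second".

i:   0  1  2  3  4  5  6  7  8  9 10 11 12 13 14 15 16 17
     L  W  L  W  L  W  W  W  W  L  W  L  W  L  W  W  W  W
Position 17 is W, so the first player wins.

First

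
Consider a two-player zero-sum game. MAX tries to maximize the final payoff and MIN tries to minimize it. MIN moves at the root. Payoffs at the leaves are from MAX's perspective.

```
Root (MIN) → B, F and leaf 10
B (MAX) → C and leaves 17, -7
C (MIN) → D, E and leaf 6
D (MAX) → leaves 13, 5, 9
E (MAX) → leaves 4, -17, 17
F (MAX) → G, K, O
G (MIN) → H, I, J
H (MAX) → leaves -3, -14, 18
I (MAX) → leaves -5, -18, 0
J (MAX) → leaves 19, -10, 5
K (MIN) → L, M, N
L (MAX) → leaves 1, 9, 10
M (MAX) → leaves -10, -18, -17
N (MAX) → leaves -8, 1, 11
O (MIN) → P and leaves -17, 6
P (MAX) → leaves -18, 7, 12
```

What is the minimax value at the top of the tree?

0

D (MAX): max(13, 5, 9) = 13
E (MAX): max(4, -17, 17) = 17
C (MIN): min(13, 17, 6) = 6
B (MAX): max(6, 17, -7) = 17
H (MAX): max(-3, -14, 18) = 18
I (MAX): max(-5, -18, 0) = 0
J (MAX): max(19, -10, 5) = 19
G (MIN): min(18, 0, 19) = 0
L (MAX): max(1, 9, 10) = 10
M (MAX): max(-10, -18, -17) = -10
N (MAX): max(-8, 1, 11) = 11
K (MIN): min(10, -10, 11) = -10
P (MAX): max(-18, 7, 12) = 12
O (MIN): min(12, -17, 6) = -17
F (MAX): max(0, -10, -17) = 0
Root (MIN): min(17, 0, 10) = 0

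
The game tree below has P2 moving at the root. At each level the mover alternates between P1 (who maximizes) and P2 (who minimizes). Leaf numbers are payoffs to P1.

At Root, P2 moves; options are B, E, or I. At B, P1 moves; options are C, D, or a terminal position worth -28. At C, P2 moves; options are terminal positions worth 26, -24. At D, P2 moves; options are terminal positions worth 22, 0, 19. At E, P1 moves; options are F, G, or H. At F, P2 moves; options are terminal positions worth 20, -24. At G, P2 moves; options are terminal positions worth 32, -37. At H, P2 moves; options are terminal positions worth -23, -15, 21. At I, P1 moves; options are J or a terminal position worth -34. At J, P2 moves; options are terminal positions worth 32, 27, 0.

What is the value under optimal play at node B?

0

C: min(26, -24) = -24
D: min(22, 0, 19) = 0
B: max(-24, 0, -28) = 0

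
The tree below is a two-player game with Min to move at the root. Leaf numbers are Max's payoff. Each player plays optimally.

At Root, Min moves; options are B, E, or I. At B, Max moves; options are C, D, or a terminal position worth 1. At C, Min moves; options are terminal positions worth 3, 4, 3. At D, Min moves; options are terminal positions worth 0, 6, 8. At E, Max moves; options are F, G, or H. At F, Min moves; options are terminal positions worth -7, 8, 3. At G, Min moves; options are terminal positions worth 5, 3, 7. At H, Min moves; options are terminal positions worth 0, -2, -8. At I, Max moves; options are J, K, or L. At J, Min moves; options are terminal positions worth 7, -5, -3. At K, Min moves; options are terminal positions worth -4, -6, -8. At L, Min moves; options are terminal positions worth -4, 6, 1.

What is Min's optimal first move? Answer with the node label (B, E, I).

C (Min): min(3, 4, 3) = 3
D (Min): min(0, 6, 8) = 0
B (Max): max(3, 0, 1) = 3
F (Min): min(-7, 8, 3) = -7
G (Min): min(5, 3, 7) = 3
H (Min): min(0, -2, -8) = -8
E (Max): max(-7, 3, -8) = 3
J (Min): min(7, -5, -3) = -5
K (Min): min(-4, -6, -8) = -8
L (Min): min(-4, 6, 1) = -4
I (Max): max(-5, -8, -4) = -4
Root (Min): min(3, 3, -4) = -4
Min picks the child with the lowest value: I (value -4).

I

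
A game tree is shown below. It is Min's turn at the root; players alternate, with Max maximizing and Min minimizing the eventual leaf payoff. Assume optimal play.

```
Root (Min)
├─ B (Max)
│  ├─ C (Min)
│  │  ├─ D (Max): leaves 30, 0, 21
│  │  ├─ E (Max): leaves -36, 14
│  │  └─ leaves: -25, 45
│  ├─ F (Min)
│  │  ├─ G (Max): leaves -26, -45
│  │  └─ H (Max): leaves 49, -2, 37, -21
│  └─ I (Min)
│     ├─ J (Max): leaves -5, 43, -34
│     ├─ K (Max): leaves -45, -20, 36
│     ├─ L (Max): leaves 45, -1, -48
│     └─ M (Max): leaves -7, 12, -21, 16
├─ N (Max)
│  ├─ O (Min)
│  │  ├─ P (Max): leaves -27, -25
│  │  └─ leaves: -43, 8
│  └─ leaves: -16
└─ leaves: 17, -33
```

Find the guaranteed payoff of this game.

D (Max): max(30, 0, 21) = 30
E (Max): max(-36, 14) = 14
C (Min): min(30, 14, -25, 45) = -25
G (Max): max(-26, -45) = -26
H (Max): max(49, -2, 37, -21) = 49
F (Min): min(-26, 49) = -26
J (Max): max(-5, 43, -34) = 43
K (Max): max(-45, -20, 36) = 36
L (Max): max(45, -1, -48) = 45
M (Max): max(-7, 12, -21, 16) = 16
I (Min): min(43, 36, 45, 16) = 16
B (Max): max(-25, -26, 16) = 16
P (Max): max(-27, -25) = -25
O (Min): min(-25, -43, 8) = -43
N (Max): max(-43, -16) = -16
Root (Min): min(16, -16, 17, -33) = -33

-33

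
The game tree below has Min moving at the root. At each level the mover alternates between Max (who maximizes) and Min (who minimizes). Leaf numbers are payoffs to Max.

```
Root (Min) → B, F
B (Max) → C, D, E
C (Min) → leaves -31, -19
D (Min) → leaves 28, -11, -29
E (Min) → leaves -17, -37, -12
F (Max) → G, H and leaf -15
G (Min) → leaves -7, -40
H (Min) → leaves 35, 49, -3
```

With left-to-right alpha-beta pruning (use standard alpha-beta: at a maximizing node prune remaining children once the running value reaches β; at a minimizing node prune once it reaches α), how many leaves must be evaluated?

12

C [α=-∞,β=+∞]: v=-31
D [α=-31,β=+∞]: v=-29
E [α=-29,β=+∞]: v=-37 after child 2 ≤ α → α-cutoff, skip 1
B [α=-∞,β=+∞]: v=-29
G [α=-∞,β=-29]: v=-40
H [α=-40,β=-29]: v=-3
F [α=-∞,β=-29]: v=-3 after child 2 ≥ β → β-cutoff, skip 1
Root [α=-∞,β=+∞]: v=-29
Leaves evaluated: 12 of 14.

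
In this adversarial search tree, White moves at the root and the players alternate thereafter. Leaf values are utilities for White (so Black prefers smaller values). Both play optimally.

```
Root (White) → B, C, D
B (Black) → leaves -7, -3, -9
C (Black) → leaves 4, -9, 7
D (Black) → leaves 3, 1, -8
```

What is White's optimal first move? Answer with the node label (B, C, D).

B (Black): min(-7, -3, -9) = -9
C (Black): min(4, -9, 7) = -9
D (Black): min(3, 1, -8) = -8
Root (White): max(-9, -9, -8) = -8
White picks the child with the highest value: D (value -8).

D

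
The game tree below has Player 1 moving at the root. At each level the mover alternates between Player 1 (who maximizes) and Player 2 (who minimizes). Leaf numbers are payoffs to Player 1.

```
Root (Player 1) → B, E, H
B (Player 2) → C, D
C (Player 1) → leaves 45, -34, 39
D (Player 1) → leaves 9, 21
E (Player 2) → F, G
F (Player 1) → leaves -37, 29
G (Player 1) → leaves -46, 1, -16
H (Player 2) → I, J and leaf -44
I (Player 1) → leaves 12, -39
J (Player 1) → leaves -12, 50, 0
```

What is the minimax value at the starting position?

21

C (Player 1): max(45, -34, 39) = 45
D (Player 1): max(9, 21) = 21
B (Player 2): min(45, 21) = 21
F (Player 1): max(-37, 29) = 29
G (Player 1): max(-46, 1, -16) = 1
E (Player 2): min(29, 1) = 1
I (Player 1): max(12, -39) = 12
J (Player 1): max(-12, 50, 0) = 50
H (Player 2): min(12, 50, -44) = -44
Root (Player 1): max(21, 1, -44) = 21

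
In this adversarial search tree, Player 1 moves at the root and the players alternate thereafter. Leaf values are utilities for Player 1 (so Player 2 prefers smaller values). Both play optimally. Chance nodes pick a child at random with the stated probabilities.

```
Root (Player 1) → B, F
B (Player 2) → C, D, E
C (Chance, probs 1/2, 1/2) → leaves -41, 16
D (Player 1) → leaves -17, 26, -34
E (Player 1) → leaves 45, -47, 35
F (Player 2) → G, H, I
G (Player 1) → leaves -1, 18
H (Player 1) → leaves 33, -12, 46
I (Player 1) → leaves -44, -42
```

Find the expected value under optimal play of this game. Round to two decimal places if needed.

-12.5

C (Chance): 1/2·-41 + 1/2·16 = -12.5
D (Player 1): max(-17, 26, -34) = 26
E (Player 1): max(45, -47, 35) = 45
B (Player 2): min(-12.5, 26, 45) = -12.5
G (Player 1): max(-1, 18) = 18
H (Player 1): max(33, -12, 46) = 46
I (Player 1): max(-44, -42) = -42
F (Player 2): min(18, 46, -42) = -42
Root (Player 1): max(-12.5, -42) = -12.5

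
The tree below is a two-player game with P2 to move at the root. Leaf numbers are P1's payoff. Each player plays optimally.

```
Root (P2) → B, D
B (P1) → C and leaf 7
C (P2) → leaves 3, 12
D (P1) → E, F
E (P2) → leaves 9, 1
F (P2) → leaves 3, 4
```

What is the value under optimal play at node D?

3

E: min(9, 1) = 1
F: min(3, 4) = 3
D: max(1, 3) = 3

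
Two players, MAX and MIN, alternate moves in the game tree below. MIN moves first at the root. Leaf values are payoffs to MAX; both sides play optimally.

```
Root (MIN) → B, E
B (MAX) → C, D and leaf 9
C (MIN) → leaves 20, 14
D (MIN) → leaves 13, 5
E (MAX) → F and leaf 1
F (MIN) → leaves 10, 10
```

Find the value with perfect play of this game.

10

C (MIN): min(20, 14) = 14
D (MIN): min(13, 5) = 5
B (MAX): max(14, 5, 9) = 14
F (MIN): min(10, 10) = 10
E (MAX): max(10, 1) = 10
Root (MIN): min(14, 10) = 10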